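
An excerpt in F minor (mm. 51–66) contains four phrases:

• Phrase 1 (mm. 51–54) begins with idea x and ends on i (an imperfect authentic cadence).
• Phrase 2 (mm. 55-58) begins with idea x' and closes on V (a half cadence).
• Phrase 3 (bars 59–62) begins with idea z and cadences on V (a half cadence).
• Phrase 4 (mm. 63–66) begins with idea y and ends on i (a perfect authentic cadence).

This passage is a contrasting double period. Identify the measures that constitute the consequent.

In a double period the four phrases pair into a large antecedent (phrases 1–2, ending half cadence) and a large consequent (phrases 3–4, ending perfect authentic cadence). The consequent spans mm. 59-66.

measures 59–66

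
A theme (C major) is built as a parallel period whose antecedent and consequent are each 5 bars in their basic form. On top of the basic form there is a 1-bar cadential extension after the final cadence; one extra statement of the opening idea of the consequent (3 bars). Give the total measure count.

14 measures

Basic parallel period: 5 + 5 = 10 bars.
10 (basic form) + 1 (cadential extension) + 3 (extra statement) = 14.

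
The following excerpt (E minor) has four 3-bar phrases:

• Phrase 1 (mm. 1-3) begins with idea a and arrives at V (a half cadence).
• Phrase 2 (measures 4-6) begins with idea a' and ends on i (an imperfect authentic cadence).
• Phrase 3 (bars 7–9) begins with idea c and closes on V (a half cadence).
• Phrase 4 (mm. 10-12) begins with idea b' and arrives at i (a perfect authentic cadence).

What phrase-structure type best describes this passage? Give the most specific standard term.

Four phrases in two halves: the first half (measures 1–6) ends with an imperfect authentic cadence, the second (mm. 7-12) with a perfect authentic cadence — a large antecedent–consequent pair, i.e. a double period.
Phrase 3 begins with different material from phrase 1, making it contrasting.

contrasting double period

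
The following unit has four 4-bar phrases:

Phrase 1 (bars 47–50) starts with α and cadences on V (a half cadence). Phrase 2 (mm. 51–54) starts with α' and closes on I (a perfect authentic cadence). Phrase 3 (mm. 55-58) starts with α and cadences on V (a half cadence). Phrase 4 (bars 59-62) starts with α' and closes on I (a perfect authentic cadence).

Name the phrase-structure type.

The cadence pattern HC–PAC–HC–PAC is weak–strong twice, and phrases 3–4 restate phrases 1–2: a period heard twice, not a double period (which would end weakly at phrase 2).

repeated period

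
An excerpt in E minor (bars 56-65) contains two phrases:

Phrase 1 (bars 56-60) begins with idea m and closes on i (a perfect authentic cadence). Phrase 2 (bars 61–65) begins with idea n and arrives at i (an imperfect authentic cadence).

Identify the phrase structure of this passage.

phrase group

The second phrase closes with an imperfect authentic cadence, which is not stronger than the first phrase's perfect authentic cadence; without a weak→strong cadential pair there is no antecedent–consequent relationship, so this is a phrase group rather than a period.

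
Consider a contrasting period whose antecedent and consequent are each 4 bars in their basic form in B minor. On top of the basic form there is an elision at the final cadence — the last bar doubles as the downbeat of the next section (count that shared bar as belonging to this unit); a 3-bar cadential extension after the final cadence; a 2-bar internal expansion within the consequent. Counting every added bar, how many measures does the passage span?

Basic contrasting period: 4 + 4 = 8 bars.
8 (basic form) + 3 (cadential extension) + 2 (internal expansion) = 13.
The elision shares a bar with the next section but does not change this unit's count.

13 measures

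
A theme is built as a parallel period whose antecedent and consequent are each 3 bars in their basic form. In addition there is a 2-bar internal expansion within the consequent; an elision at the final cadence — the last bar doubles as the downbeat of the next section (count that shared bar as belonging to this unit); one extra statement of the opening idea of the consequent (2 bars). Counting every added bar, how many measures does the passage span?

Basic parallel period: 3 + 3 = 6 bars.
6 (basic form) + 2 (internal expansion) + 2 (extra statement) = 10.
The elision shares a bar with the next section but does not change this unit's count.

10 measures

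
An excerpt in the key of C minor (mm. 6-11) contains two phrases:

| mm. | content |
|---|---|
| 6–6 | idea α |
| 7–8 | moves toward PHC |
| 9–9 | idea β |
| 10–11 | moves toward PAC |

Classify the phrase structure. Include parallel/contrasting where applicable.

Phrase 1 ends with a Phrygian half cadence (weaker) and phrase 2 with a perfect authentic cadence (stronger): antecedent + consequent = a period.
The two phrases open with different material (α / β), so the period is contrasting.

contrasting period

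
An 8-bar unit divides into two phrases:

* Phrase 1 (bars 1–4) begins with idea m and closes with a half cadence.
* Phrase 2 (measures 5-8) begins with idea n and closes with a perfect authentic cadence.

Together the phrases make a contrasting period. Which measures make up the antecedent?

The phrase ending with the weaker cadence (half cadence) is the antecedent; the one ending more conclusively (perfect authentic cadence) is the consequent. The antecedent is measures 1–4.

measures 1–4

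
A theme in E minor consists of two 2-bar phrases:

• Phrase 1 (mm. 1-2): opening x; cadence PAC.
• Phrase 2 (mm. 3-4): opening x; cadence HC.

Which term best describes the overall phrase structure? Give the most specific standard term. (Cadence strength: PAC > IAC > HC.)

The second phrase closes with a half cadence, which is not stronger than the first phrase's perfect authentic cadence; without a weak→strong cadential pair there is no antecedent–consequent relationship, so this is a phrase group rather than a period.

phrase group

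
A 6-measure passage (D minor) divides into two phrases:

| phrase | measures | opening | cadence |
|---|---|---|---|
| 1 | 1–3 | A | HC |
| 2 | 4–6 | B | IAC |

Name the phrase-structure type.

contrasting period

Phrase 1 ends with a half cadence (weaker) and phrase 2 with an imperfect authentic cadence (stronger): antecedent + consequent = a period.
The two phrases open with different material (A / B), so the period is contrasting.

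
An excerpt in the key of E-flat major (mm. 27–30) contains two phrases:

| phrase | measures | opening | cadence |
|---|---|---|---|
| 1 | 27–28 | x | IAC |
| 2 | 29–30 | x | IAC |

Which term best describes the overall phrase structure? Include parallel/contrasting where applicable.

repeated phrase

Both phrases have the same opening (x) and the same cadence (imperfect authentic cadence): the second is a restatement, not a consequent, so this is a repeated phrase rather than a period.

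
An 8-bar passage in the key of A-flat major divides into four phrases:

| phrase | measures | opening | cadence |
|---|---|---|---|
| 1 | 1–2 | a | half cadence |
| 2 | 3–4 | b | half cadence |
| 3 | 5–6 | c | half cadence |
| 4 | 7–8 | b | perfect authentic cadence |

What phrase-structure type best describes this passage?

contrasting double period

Four phrases in two halves: the first half (mm. 1–4) ends with a half cadence, the second (measures 5–8) with a perfect authentic cadence — a large antecedent–consequent pair, i.e. a double period.
Phrase 3 begins with different material from phrase 1, making it contrasting.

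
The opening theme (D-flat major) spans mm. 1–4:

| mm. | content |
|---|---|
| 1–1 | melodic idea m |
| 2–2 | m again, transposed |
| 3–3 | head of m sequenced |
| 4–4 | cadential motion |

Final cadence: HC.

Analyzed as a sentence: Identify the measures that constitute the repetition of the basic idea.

measures 2–2

The presentation of a sentence is the basic idea (bar 1) plus its repetition (m. 2); the repetition of the basic idea is therefore m. 2.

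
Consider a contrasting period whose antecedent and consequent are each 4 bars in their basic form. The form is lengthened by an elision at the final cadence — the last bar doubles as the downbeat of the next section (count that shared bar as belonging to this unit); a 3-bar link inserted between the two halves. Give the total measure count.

Basic contrasting period: 4 + 4 = 8 bars.
8 (basic form) + 3 (link) = 11.
The elision shares a bar with the next section but does not change this unit's count.

11 measures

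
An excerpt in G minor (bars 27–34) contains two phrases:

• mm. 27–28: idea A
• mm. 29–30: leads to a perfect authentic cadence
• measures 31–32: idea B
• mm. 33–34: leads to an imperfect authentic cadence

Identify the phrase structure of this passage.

phrase group

The second phrase closes with an imperfect authentic cadence, which is not stronger than the first phrase's perfect authentic cadence; without a weak→strong cadential pair there is no antecedent–consequent relationship, so this is a phrase group rather than a period.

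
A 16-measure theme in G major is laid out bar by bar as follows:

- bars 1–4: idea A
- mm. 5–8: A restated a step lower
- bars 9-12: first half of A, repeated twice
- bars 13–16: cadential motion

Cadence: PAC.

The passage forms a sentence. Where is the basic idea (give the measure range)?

measures 1–4

The presentation of a sentence is the basic idea (measures 1-4) plus its repetition (measures 5-8); the basic idea is therefore mm. 1–4.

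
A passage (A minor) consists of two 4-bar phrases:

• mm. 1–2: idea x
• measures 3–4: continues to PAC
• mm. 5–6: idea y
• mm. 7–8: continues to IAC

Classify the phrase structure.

The second phrase closes with an imperfect authentic cadence, which is not stronger than the first phrase's perfect authentic cadence; without a weak→strong cadential pair there is no antecedent–consequent relationship, so this is a phrase group rather than a period.

phrase group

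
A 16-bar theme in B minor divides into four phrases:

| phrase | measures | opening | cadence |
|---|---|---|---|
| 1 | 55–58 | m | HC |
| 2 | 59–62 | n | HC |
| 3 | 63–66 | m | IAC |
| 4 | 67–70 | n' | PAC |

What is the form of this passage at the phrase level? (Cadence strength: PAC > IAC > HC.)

parallel double period

Four phrases in two halves: the first half (bars 55–62) ends with a half cadence, the second (bars 63–70) with a perfect authentic cadence — a large antecedent–consequent pair, i.e. a double period.
Phrase 3 begins with the same material as phrase 1, making it parallel.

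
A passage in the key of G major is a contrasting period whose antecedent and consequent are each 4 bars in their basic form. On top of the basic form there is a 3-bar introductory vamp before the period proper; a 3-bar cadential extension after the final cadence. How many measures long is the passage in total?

Basic contrasting period: 4 + 4 = 8 bars.
8 (basic form) + 3 (introduction) + 3 (cadential extension) = 14.

14 measures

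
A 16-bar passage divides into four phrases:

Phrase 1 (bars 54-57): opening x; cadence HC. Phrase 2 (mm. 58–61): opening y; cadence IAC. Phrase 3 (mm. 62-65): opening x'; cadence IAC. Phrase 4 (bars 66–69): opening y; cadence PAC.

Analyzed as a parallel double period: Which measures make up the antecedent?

In a double period the four phrases pair into a large antecedent (phrases 1–2, ending imperfect authentic cadence) and a large consequent (phrases 3–4, ending perfect authentic cadence). The antecedent spans mm. 54–61.

measures 54–61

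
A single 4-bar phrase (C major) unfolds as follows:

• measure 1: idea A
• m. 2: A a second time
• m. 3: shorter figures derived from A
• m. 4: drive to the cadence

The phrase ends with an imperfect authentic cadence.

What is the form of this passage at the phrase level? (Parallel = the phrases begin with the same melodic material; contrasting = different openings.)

Basic idea (m. 1) + its repetition (bar 2) form the presentation; fragmentation and cadence (mm. 3–4) form the continuation — the 4-bar whole is a sentence.

sentence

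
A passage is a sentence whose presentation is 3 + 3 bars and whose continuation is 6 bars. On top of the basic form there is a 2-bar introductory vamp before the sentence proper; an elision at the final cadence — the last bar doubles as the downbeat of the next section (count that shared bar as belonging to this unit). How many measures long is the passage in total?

14 measures

Basic sentence: 3 + 3 + 6 = 12 bars.
12 (basic form) + 2 (introduction) = 14.
The elision shares a bar with the next section but does not change this unit's count.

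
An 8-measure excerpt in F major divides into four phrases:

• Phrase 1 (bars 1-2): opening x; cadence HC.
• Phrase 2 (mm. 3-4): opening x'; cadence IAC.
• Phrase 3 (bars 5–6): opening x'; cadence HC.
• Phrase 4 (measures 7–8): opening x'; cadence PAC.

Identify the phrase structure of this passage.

parallel double period

Four phrases in two halves: the first half (mm. 1–4) ends with an imperfect authentic cadence, the second (bars 5-8) with a perfect authentic cadence — a large antecedent–consequent pair, i.e. a double period.
Phrase 3 begins with the same material as phrase 1, making it parallel.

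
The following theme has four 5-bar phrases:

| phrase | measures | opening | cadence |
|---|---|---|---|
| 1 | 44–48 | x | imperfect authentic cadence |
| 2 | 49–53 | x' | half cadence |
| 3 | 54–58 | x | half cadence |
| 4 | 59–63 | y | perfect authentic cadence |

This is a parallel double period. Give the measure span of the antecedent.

In a double period the first pair of phrases (ending half cadence) is the large antecedent and the second pair (ending perfect authentic cadence) is the large consequent; the antecedent is measures 44–53.

measures 44–53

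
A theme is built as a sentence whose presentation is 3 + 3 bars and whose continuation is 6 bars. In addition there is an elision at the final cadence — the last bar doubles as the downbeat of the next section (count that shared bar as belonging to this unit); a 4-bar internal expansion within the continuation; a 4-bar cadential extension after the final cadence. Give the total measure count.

Basic sentence: 3 + 3 + 6 = 12 bars.
12 (basic form) + 4 (internal expansion) + 4 (cadential extension) = 20.
The elision shares a bar with the next section but does not change this unit's count.

20 measures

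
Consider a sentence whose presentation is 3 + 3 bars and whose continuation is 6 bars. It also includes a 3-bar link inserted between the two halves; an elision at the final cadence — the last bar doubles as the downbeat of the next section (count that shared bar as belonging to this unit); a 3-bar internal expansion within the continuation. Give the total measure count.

Basic sentence: 3 + 3 + 6 = 12 bars.
12 (basic form) + 3 (link) + 3 (internal expansion) = 18.
The elision shares a bar with the next section but does not change this unit's count.

18 measures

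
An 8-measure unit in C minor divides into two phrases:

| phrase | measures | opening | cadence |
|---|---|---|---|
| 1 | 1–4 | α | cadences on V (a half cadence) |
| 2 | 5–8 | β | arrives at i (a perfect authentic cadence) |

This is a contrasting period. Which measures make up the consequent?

The phrase ending with the weaker cadence (half cadence) is the antecedent; the one ending more conclusively (perfect authentic cadence) is the consequent. The consequent is measures 5–8.

measures 5–8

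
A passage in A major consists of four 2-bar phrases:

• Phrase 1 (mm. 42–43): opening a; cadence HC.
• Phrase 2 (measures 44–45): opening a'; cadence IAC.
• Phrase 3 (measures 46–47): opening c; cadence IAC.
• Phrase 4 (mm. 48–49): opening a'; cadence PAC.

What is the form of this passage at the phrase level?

Four phrases in two halves: the first half (mm. 42–45) ends with an imperfect authentic cadence, the second (mm. 46-49) with a perfect authentic cadence — a large antecedent–consequent pair, i.e. a double period.
Phrase 3 begins with different material from phrase 1, making it contrasting.

contrasting double period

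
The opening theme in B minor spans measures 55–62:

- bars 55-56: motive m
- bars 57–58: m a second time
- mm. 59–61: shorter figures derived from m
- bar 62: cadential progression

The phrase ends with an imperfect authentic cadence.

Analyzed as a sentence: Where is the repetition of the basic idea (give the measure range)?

measures 57–58

The presentation of a sentence is the basic idea (mm. 55–56) plus its repetition (mm. 57–58); the repetition of the basic idea is therefore bars 57–58.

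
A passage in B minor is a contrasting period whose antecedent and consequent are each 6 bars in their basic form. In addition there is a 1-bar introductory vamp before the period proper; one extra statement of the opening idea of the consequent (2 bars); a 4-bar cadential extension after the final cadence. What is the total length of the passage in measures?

19 measures

Basic contrasting period: 6 + 6 = 12 bars.
12 (basic form) + 1 (introduction) + 2 (extra statement) + 4 (cadential extension) = 19.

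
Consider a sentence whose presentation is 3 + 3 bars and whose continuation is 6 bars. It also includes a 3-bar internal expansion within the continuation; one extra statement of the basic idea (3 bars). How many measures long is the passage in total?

Basic sentence: 3 + 3 + 6 = 12 bars.
12 (basic form) + 3 (internal expansion) + 3 (extra statement) = 18.

18 measures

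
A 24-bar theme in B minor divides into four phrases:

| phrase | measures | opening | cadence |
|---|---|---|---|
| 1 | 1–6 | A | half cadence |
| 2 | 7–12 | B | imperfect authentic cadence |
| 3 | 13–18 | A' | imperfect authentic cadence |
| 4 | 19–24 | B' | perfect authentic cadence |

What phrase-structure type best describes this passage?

Four phrases in two halves: the first half (bars 1-12) ends with an imperfect authentic cadence, the second (mm. 13–24) with a perfect authentic cadence — a large antecedent–consequent pair, i.e. a double period.
Phrase 3 begins with the same material as phrase 1, making it parallel.

parallel double period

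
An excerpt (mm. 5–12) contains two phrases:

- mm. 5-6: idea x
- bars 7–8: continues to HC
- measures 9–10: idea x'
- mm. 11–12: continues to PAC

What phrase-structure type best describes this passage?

parallel period

Phrase 1 ends with a half cadence (weaker) and phrase 2 with a perfect authentic cadence (stronger): antecedent + consequent = a period.
The two phrases open with the same material (x / x'), so the period is parallel.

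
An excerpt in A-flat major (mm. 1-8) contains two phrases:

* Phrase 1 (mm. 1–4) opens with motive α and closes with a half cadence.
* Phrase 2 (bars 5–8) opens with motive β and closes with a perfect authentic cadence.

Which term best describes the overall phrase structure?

Phrase 1 ends with a half cadence (weaker) and phrase 2 with a perfect authentic cadence (stronger): antecedent + consequent = a period.
The two phrases open with different material (α / β), so the period is contrasting.

contrasting period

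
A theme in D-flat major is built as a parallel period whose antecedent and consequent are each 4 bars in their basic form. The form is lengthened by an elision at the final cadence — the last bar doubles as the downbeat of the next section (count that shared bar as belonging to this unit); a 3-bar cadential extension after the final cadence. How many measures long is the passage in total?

Basic parallel period: 4 + 4 = 8 bars.
8 (basic form) + 3 (cadential extension) = 11.
The elision shares a bar with the next section but does not change this unit's count.

11 measures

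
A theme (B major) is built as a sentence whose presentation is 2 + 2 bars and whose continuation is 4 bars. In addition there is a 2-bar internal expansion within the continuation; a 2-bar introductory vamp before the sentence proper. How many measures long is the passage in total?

12 measures

Basic sentence: 2 + 2 + 4 = 8 bars.
8 (basic form) + 2 (internal expansion) + 2 (introduction) = 12.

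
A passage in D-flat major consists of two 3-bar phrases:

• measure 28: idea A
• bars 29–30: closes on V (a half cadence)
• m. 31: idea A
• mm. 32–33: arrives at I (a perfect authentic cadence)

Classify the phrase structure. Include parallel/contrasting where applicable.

Phrase 1 ends with a half cadence (weaker) and phrase 2 with a perfect authentic cadence (stronger): antecedent + consequent = a period.
The two phrases open with the same material (A / A), so the period is parallel.

parallel period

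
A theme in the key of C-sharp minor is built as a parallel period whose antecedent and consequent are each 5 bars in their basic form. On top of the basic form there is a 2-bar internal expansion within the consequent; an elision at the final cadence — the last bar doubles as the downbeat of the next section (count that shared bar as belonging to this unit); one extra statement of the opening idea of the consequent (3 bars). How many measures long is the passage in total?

15 measures

Basic parallel period: 5 + 5 = 10 bars.
10 (basic form) + 2 (internal expansion) + 3 (extra statement) = 15.
The elision shares a bar with the next section but does not change this unit's count.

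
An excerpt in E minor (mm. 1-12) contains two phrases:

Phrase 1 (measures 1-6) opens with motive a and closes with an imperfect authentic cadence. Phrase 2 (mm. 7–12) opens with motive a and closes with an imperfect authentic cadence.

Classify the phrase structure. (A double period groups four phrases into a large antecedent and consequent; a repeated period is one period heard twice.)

repeated phrase

Both phrases have the same opening (a) and the same cadence (imperfect authentic cadence): the second is a restatement, not a consequent, so this is a repeated phrase rather than a period.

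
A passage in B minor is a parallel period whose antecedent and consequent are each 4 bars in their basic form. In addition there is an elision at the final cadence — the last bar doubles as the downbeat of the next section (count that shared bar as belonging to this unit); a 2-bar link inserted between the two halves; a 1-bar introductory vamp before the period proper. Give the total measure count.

Basic parallel period: 4 + 4 = 8 bars.
8 (basic form) + 2 (link) + 1 (introduction) = 11.
The elision shares a bar with the next section but does not change this unit's count.

11 measures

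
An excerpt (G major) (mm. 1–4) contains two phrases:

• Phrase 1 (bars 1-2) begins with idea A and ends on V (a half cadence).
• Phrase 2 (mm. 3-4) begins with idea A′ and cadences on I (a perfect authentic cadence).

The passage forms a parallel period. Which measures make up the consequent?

The antecedent is the phrase ending with the weaker cadence (half cadence, phrase 1) and the consequent the one ending more conclusively (perfect authentic cadence, phrase 2); the consequent is mm. 3-4.

measures 3–4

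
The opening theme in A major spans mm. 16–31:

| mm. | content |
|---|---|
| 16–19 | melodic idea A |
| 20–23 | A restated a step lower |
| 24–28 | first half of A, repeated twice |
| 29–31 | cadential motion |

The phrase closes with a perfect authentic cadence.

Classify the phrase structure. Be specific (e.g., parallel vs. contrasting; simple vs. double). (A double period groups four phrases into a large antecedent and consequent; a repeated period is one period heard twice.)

sentence

Basic idea (mm. 16–19) + its repetition (mm. 20–23) form the presentation; fragmentation and cadence (mm. 24–31) form the continuation — the 16-bar whole is a sentence.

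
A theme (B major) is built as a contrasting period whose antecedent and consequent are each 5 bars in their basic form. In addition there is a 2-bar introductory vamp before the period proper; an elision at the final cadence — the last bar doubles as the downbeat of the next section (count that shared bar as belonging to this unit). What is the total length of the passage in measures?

12 measures

Basic contrasting period: 5 + 5 = 10 bars.
10 (basic form) + 2 (introduction) = 12.
The elision shares a bar with the next section but does not change this unit's count.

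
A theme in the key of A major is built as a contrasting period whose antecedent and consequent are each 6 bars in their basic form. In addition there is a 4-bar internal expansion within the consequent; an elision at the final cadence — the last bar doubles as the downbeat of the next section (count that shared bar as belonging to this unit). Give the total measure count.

16 measures

Basic contrasting period: 6 + 6 = 12 bars.
12 (basic form) + 4 (internal expansion) = 16.
The elision shares a bar with the next section but does not change this unit's count.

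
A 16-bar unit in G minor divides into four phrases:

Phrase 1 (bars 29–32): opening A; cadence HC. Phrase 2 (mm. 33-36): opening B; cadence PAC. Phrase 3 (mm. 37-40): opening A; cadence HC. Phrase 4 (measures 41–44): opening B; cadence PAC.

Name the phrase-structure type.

repeated period

The cadence pattern HC–PAC–HC–PAC is weak–strong twice, and phrases 3–4 restate phrases 1–2: a period heard twice, not a double period (which would end weakly at phrase 2).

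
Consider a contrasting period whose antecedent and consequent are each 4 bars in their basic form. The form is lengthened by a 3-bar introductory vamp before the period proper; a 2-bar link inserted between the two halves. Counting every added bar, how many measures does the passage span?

Basic contrasting period: 4 + 4 = 8 bars.
8 (basic form) + 3 (introduction) + 2 (link) = 13.

13 measures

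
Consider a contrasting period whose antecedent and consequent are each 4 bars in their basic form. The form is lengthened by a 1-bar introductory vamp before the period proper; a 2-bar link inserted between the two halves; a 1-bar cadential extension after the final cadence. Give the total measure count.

Basic contrasting period: 4 + 4 = 8 bars.
8 (basic form) + 1 (introduction) + 2 (link) + 1 (cadential extension) = 12.

12 measures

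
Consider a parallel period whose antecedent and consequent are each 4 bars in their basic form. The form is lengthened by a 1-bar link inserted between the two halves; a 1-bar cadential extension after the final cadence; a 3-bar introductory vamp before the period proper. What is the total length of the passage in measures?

Basic parallel period: 4 + 4 = 8 bars.
8 (basic form) + 1 (link) + 1 (cadential extension) + 3 (introduction) = 13.

13 measures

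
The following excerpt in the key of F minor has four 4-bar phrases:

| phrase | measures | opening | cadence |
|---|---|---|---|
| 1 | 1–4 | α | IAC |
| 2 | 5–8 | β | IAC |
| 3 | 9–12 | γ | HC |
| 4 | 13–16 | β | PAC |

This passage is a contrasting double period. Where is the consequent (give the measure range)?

measures 9–16

In a double period the four phrases pair into a large antecedent (phrases 1–2, ending imperfect authentic cadence) and a large consequent (phrases 3–4, ending perfect authentic cadence). The consequent spans mm. 9–16.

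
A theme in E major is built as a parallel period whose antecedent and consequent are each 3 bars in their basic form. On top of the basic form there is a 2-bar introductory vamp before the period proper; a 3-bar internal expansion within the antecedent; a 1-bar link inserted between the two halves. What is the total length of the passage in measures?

Basic parallel period: 3 + 3 = 6 bars.
6 (basic form) + 2 (introduction) + 3 (internal expansion) + 1 (link) = 12.

12 measures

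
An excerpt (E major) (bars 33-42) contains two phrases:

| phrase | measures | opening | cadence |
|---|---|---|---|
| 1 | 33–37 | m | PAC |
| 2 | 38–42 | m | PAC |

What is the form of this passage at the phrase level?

repeated phrase

Both phrases have the same opening (m) and the same cadence (perfect authentic cadence): the second is a restatement, not a consequent, so this is a repeated phrase rather than a period.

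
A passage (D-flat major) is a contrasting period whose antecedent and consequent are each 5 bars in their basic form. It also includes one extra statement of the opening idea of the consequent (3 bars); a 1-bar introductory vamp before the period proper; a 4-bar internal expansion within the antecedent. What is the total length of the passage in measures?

18 measures

Basic contrasting period: 5 + 5 = 10 bars.
10 (basic form) + 3 (extra statement) + 1 (introduction) + 4 (internal expansion) = 18.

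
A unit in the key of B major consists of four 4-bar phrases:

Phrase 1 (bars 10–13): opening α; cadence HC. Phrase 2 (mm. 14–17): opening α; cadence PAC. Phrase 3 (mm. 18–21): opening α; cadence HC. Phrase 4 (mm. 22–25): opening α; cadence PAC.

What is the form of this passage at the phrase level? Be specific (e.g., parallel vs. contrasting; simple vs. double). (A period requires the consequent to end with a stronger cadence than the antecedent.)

The cadence pattern HC–PAC–HC–PAC is weak–strong twice, and phrases 3–4 restate phrases 1–2: a period heard twice, not a double period (which would end weakly at phrase 2).

repeated period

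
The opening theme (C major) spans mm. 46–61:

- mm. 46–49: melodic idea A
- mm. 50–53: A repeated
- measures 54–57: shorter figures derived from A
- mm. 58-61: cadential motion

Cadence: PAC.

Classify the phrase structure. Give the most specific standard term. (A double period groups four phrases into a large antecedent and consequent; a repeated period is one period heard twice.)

Basic idea (bars 46–49) + its repetition (bars 50-53) form the presentation; fragmentation and cadence (mm. 54–61) form the continuation — the 16-bar whole is a sentence.

sentence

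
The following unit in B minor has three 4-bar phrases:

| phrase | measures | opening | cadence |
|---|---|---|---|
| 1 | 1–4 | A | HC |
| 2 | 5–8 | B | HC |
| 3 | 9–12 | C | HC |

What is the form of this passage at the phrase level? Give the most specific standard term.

phrase group

The final phrase closes with a half cadence, which is not stronger than the preceding half cadence; the 3 phrases lack an overall antecedent–consequent design and so form a phrase group.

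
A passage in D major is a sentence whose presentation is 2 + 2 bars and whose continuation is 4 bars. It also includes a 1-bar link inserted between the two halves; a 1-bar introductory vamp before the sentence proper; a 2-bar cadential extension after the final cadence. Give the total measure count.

12 measures

Basic sentence: 2 + 2 + 4 = 8 bars.
8 (basic form) + 1 (link) + 1 (introduction) + 2 (cadential extension) = 12.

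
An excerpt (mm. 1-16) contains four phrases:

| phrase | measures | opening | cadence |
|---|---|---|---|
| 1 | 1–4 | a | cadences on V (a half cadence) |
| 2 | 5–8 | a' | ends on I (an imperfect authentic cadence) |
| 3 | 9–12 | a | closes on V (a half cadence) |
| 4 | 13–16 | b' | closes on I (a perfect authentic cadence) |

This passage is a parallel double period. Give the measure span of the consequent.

In a double period the four phrases pair into a large antecedent (phrases 1–2, ending imperfect authentic cadence) and a large consequent (phrases 3–4, ending perfect authentic cadence). The consequent spans mm. 9-16.

measures 9–16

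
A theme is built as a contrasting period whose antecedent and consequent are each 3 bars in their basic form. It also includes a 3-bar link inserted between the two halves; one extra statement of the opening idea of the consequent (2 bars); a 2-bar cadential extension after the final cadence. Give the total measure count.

13 measures

Basic contrasting period: 3 + 3 = 6 bars.
6 (basic form) + 3 (link) + 2 (extra statement) + 2 (cadential extension) = 13.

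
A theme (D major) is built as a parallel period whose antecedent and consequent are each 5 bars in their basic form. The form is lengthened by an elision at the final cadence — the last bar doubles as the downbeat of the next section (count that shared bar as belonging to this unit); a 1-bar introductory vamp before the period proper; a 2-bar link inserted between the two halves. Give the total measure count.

13 measures

Basic parallel period: 5 + 5 = 10 bars.
10 (basic form) + 1 (introduction) + 2 (link) = 13.
The elision shares a bar with the next section but does not change this unit's count.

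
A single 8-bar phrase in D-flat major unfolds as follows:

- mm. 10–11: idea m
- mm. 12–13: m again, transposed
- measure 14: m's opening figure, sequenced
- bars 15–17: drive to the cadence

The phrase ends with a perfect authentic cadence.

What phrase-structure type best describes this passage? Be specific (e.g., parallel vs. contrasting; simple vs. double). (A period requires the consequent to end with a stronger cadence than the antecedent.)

sentence

Basic idea (measures 10–11) + its repetition (mm. 12–13) form the presentation; fragmentation and cadence (measures 14-17) form the continuation — the 8-bar whole is a sentence.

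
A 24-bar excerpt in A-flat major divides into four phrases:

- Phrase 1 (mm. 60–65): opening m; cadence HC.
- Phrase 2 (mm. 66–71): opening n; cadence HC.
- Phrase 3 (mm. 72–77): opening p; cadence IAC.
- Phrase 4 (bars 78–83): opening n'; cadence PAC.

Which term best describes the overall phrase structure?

Four phrases in two halves: the first half (measures 60-71) ends with a half cadence, the second (mm. 72-83) with a perfect authentic cadence — a large antecedent–consequent pair, i.e. a double period.
Phrase 3 begins with different material from phrase 1, making it contrasting.

contrasting double period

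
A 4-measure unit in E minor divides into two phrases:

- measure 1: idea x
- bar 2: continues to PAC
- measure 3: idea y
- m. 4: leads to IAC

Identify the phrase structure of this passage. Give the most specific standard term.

phrase group

The second phrase closes with an imperfect authentic cadence, which is not stronger than the first phrase's perfect authentic cadence; without a weak→strong cadential pair there is no antecedent–consequent relationship, so this is a phrase group rather than a period.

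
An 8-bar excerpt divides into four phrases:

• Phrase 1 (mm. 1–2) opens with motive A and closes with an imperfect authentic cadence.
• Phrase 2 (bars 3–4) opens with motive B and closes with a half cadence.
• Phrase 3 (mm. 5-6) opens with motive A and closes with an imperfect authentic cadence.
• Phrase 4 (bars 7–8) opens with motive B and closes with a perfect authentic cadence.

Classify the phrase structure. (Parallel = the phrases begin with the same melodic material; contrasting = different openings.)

Four phrases in two halves: the first half (bars 1–4) ends with a half cadence, the second (mm. 5–8) with a perfect authentic cadence — a large antecedent–consequent pair, i.e. a double period.
Phrase 3 begins with the same material as phrase 1, making it parallel.

parallel double period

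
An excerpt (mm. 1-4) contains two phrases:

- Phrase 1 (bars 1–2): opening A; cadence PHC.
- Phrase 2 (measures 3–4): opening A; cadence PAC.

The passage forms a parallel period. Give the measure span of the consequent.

measures 3–4

The phrase ending with the weaker cadence (Phrygian half cadence) is the antecedent; the one ending more conclusively (perfect authentic cadence) is the consequent. The consequent is measures 3–4.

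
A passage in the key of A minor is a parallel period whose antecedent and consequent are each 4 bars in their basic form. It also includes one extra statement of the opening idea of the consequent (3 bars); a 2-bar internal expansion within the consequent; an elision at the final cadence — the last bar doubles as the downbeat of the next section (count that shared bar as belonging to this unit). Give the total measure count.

13 measures

Basic parallel period: 4 + 4 = 8 bars.
8 (basic form) + 3 (extra statement) + 2 (internal expansion) = 13.
The elision shares a bar with the next section but does not change this unit's count.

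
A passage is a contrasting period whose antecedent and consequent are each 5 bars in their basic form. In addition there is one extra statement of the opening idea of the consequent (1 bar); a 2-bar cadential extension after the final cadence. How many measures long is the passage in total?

Basic contrasting period: 5 + 5 = 10 bars.
10 (basic form) + 1 (extra statement) + 2 (cadential extension) = 13.

13 measures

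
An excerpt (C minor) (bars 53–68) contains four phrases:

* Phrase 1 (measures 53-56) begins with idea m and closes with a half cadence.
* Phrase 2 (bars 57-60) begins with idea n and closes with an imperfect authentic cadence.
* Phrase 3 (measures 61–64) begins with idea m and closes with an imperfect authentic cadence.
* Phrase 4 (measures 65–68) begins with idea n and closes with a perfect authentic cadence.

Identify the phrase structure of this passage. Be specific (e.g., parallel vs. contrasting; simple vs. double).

parallel double period

Four phrases in two halves: the first half (mm. 53–60) ends with an imperfect authentic cadence, the second (mm. 61–68) with a perfect authentic cadence — a large antecedent–consequent pair, i.e. a double period.
Phrase 3 begins with the same material as phrase 1, making it parallel.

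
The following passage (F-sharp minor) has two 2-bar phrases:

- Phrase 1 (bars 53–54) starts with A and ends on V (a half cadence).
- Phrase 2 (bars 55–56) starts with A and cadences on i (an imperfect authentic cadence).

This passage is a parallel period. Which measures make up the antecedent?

measures 53–54

The antecedent is the phrase ending with the weaker cadence (half cadence, phrase 1) and the consequent the one ending more conclusively (imperfect authentic cadence, phrase 2); the antecedent is measures 53–54.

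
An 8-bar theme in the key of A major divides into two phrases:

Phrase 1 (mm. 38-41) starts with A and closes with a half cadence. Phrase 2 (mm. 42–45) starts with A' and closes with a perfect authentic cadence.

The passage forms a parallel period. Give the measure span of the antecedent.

measures 38–41

The phrase ending with the weaker cadence (half cadence) is the antecedent; the one ending more conclusively (perfect authentic cadence) is the consequent. The antecedent is measures 38–41.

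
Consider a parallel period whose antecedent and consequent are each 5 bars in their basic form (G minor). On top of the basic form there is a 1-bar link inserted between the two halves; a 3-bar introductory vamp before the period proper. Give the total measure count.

14 measures

Basic parallel period: 5 + 5 = 10 bars.
10 (basic form) + 1 (link) + 3 (introduction) = 14.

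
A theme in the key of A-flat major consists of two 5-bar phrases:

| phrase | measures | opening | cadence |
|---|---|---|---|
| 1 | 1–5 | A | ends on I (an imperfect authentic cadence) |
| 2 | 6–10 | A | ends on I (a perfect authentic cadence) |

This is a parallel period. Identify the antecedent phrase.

The phrase ending with the weaker cadence (imperfect authentic cadence) is the antecedent; the one ending more conclusively (perfect authentic cadence) is the consequent. The antecedent is phrase 1.

phrase 1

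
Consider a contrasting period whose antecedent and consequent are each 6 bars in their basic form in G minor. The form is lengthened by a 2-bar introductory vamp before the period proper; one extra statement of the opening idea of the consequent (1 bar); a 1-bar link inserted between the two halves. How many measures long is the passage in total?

16 measures

Basic contrasting period: 6 + 6 = 12 bars.
12 (basic form) + 2 (introduction) + 1 (extra statement) + 1 (link) = 16.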